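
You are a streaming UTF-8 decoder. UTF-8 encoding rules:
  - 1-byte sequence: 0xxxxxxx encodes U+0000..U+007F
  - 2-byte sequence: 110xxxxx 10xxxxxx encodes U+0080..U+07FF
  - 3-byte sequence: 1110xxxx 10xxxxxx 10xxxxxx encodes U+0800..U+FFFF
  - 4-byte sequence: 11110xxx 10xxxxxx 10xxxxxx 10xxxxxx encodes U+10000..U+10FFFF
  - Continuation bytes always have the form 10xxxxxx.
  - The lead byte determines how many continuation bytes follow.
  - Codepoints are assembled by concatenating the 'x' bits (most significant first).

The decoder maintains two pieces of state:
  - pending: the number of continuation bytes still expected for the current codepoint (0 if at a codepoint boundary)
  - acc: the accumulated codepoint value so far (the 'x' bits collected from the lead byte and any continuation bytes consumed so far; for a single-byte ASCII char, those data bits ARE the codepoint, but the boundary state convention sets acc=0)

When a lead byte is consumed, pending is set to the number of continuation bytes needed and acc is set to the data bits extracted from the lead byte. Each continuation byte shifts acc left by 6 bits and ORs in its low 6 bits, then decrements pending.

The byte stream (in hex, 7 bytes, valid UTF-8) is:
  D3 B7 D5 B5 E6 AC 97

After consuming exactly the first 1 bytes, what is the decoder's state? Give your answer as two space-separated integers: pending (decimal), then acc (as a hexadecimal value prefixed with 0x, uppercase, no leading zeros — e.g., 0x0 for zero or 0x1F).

Byte[0]=D3: 2-byte lead. pending=1, acc=0x13

Answer: 1 0x13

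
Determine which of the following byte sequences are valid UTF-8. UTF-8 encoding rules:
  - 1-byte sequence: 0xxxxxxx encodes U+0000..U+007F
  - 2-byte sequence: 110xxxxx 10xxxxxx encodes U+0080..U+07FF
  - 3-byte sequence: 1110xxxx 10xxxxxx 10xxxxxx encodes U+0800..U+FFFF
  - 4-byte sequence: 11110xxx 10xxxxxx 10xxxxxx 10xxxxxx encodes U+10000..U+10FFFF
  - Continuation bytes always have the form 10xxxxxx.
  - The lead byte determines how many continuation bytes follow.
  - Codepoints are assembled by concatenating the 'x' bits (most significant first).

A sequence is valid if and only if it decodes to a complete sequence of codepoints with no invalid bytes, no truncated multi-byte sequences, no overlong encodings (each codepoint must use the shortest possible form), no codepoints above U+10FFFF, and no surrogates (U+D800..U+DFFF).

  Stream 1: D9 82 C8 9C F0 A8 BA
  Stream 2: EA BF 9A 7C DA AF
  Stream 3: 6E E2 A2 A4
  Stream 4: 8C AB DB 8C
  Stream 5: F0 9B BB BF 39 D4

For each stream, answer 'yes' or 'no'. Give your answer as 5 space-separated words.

Answer: no yes yes no no

Derivation:
Stream 1: error at byte offset 7. INVALID
Stream 2: decodes cleanly. VALID
Stream 3: decodes cleanly. VALID
Stream 4: error at byte offset 0. INVALID
Stream 5: error at byte offset 6. INVALID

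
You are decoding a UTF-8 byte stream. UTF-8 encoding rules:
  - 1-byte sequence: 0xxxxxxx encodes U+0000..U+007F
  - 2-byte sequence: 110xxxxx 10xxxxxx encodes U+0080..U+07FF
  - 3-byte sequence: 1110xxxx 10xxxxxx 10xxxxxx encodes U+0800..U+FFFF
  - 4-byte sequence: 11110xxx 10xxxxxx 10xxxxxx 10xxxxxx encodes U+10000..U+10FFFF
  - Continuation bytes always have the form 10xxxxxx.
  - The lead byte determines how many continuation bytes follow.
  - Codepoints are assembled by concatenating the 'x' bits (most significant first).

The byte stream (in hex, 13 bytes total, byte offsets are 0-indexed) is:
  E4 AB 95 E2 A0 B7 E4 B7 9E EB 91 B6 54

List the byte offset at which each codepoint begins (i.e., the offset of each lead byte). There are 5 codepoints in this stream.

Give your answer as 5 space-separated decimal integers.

Answer: 0 3 6 9 12

Derivation:
Byte[0]=E4: 3-byte lead, need 2 cont bytes. acc=0x4
Byte[1]=AB: continuation. acc=(acc<<6)|0x2B=0x12B
Byte[2]=95: continuation. acc=(acc<<6)|0x15=0x4AD5
Completed: cp=U+4AD5 (starts at byte 0)
Byte[3]=E2: 3-byte lead, need 2 cont bytes. acc=0x2
Byte[4]=A0: continuation. acc=(acc<<6)|0x20=0xA0
Byte[5]=B7: continuation. acc=(acc<<6)|0x37=0x2837
Completed: cp=U+2837 (starts at byte 3)
Byte[6]=E4: 3-byte lead, need 2 cont bytes. acc=0x4
Byte[7]=B7: continuation. acc=(acc<<6)|0x37=0x137
Byte[8]=9E: continuation. acc=(acc<<6)|0x1E=0x4DDE
Completed: cp=U+4DDE (starts at byte 6)
Byte[9]=EB: 3-byte lead, need 2 cont bytes. acc=0xB
Byte[10]=91: continuation. acc=(acc<<6)|0x11=0x2D1
Byte[11]=B6: continuation. acc=(acc<<6)|0x36=0xB476
Completed: cp=U+B476 (starts at byte 9)
Byte[12]=54: 1-byte ASCII. cp=U+0054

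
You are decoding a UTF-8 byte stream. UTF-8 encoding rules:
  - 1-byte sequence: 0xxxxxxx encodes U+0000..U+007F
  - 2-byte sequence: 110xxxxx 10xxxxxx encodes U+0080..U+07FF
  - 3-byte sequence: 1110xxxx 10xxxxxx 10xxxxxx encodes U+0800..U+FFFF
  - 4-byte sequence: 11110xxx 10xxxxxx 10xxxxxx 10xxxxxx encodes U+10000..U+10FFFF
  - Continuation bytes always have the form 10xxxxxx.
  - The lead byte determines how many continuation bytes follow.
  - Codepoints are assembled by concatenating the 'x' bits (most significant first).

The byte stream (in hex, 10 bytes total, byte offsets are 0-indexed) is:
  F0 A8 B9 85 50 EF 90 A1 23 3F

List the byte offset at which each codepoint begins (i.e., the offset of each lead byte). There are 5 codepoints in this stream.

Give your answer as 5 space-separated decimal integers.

Byte[0]=F0: 4-byte lead, need 3 cont bytes. acc=0x0
Byte[1]=A8: continuation. acc=(acc<<6)|0x28=0x28
Byte[2]=B9: continuation. acc=(acc<<6)|0x39=0xA39
Byte[3]=85: continuation. acc=(acc<<6)|0x05=0x28E45
Completed: cp=U+28E45 (starts at byte 0)
Byte[4]=50: 1-byte ASCII. cp=U+0050
Byte[5]=EF: 3-byte lead, need 2 cont bytes. acc=0xF
Byte[6]=90: continuation. acc=(acc<<6)|0x10=0x3D0
Byte[7]=A1: continuation. acc=(acc<<6)|0x21=0xF421
Completed: cp=U+F421 (starts at byte 5)
Byte[8]=23: 1-byte ASCII. cp=U+0023
Byte[9]=3F: 1-byte ASCII. cp=U+003F

Answer: 0 4 5 8 9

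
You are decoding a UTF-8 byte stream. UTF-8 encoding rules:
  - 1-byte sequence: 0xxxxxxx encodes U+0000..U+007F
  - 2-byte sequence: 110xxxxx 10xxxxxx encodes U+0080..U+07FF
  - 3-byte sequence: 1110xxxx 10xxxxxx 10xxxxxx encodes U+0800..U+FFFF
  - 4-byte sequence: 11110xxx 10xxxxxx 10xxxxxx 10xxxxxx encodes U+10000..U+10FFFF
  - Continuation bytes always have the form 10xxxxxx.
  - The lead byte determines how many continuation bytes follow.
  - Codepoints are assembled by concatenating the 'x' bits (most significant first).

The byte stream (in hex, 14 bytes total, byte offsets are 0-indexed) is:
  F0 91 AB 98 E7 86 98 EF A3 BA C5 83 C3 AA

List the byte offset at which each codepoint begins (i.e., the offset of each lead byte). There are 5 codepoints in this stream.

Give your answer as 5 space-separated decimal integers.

Answer: 0 4 7 10 12

Derivation:
Byte[0]=F0: 4-byte lead, need 3 cont bytes. acc=0x0
Byte[1]=91: continuation. acc=(acc<<6)|0x11=0x11
Byte[2]=AB: continuation. acc=(acc<<6)|0x2B=0x46B
Byte[3]=98: continuation. acc=(acc<<6)|0x18=0x11AD8
Completed: cp=U+11AD8 (starts at byte 0)
Byte[4]=E7: 3-byte lead, need 2 cont bytes. acc=0x7
Byte[5]=86: continuation. acc=(acc<<6)|0x06=0x1C6
Byte[6]=98: continuation. acc=(acc<<6)|0x18=0x7198
Completed: cp=U+7198 (starts at byte 4)
Byte[7]=EF: 3-byte lead, need 2 cont bytes. acc=0xF
Byte[8]=A3: continuation. acc=(acc<<6)|0x23=0x3E3
Byte[9]=BA: continuation. acc=(acc<<6)|0x3A=0xF8FA
Completed: cp=U+F8FA (starts at byte 7)
Byte[10]=C5: 2-byte lead, need 1 cont bytes. acc=0x5
Byte[11]=83: continuation. acc=(acc<<6)|0x03=0x143
Completed: cp=U+0143 (starts at byte 10)
Byte[12]=C3: 2-byte lead, need 1 cont bytes. acc=0x3
Byte[13]=AA: continuation. acc=(acc<<6)|0x2A=0xEA
Completed: cp=U+00EA (starts at byte 12)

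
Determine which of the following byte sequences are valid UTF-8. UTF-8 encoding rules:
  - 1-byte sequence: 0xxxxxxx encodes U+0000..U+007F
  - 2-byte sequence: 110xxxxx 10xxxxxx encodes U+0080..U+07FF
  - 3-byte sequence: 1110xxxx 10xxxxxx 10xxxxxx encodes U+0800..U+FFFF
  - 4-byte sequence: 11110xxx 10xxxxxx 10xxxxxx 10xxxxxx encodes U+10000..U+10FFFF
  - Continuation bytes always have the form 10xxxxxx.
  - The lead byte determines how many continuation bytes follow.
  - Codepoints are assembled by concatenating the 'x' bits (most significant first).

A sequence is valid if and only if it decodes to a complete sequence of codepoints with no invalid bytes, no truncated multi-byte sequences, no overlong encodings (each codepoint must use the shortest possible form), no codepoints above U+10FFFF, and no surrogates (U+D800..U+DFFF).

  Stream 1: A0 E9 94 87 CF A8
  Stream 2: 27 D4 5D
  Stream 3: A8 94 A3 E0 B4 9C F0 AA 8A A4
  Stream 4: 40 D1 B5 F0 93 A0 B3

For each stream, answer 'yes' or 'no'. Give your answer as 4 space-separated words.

Stream 1: error at byte offset 0. INVALID
Stream 2: error at byte offset 2. INVALID
Stream 3: error at byte offset 0. INVALID
Stream 4: decodes cleanly. VALID

Answer: no no no yes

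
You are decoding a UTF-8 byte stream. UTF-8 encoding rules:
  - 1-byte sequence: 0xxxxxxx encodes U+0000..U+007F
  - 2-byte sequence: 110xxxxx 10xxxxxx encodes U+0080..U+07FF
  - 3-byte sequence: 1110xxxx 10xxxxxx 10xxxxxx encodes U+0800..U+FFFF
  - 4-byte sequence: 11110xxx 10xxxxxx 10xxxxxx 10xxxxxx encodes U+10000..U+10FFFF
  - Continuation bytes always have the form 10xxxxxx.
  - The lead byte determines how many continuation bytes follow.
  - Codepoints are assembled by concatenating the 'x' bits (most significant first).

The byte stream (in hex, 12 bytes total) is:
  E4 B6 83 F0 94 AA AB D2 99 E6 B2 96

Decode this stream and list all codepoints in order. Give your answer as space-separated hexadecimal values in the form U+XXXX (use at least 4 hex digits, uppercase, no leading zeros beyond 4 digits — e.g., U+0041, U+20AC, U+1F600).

Answer: U+4D83 U+14AAB U+0499 U+6C96

Derivation:
Byte[0]=E4: 3-byte lead, need 2 cont bytes. acc=0x4
Byte[1]=B6: continuation. acc=(acc<<6)|0x36=0x136
Byte[2]=83: continuation. acc=(acc<<6)|0x03=0x4D83
Completed: cp=U+4D83 (starts at byte 0)
Byte[3]=F0: 4-byte lead, need 3 cont bytes. acc=0x0
Byte[4]=94: continuation. acc=(acc<<6)|0x14=0x14
Byte[5]=AA: continuation. acc=(acc<<6)|0x2A=0x52A
Byte[6]=AB: continuation. acc=(acc<<6)|0x2B=0x14AAB
Completed: cp=U+14AAB (starts at byte 3)
Byte[7]=D2: 2-byte lead, need 1 cont bytes. acc=0x12
Byte[8]=99: continuation. acc=(acc<<6)|0x19=0x499
Completed: cp=U+0499 (starts at byte 7)
Byte[9]=E6: 3-byte lead, need 2 cont bytes. acc=0x6
Byte[10]=B2: continuation. acc=(acc<<6)|0x32=0x1B2
Byte[11]=96: continuation. acc=(acc<<6)|0x16=0x6C96
Completed: cp=U+6C96 (starts at byte 9)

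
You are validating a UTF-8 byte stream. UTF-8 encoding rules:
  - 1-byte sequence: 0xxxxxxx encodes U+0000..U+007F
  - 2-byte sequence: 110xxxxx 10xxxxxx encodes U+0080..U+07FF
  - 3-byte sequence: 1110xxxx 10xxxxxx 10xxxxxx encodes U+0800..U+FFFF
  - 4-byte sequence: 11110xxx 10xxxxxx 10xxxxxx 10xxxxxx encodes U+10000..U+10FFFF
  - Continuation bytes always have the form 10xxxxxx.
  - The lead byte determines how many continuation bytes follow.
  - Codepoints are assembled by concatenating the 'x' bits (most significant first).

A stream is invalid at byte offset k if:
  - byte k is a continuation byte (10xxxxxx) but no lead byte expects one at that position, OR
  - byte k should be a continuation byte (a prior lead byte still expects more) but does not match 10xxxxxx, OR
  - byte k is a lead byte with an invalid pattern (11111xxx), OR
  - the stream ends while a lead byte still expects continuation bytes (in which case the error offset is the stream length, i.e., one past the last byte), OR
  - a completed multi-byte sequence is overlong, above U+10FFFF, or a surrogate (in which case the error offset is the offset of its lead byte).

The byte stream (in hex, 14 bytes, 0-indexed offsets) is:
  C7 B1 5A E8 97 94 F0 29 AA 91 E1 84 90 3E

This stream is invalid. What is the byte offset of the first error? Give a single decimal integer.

Answer: 7

Derivation:
Byte[0]=C7: 2-byte lead, need 1 cont bytes. acc=0x7
Byte[1]=B1: continuation. acc=(acc<<6)|0x31=0x1F1
Completed: cp=U+01F1 (starts at byte 0)
Byte[2]=5A: 1-byte ASCII. cp=U+005A
Byte[3]=E8: 3-byte lead, need 2 cont bytes. acc=0x8
Byte[4]=97: continuation. acc=(acc<<6)|0x17=0x217
Byte[5]=94: continuation. acc=(acc<<6)|0x14=0x85D4
Completed: cp=U+85D4 (starts at byte 3)
Byte[6]=F0: 4-byte lead, need 3 cont bytes. acc=0x0
Byte[7]=29: expected 10xxxxxx continuation. INVALID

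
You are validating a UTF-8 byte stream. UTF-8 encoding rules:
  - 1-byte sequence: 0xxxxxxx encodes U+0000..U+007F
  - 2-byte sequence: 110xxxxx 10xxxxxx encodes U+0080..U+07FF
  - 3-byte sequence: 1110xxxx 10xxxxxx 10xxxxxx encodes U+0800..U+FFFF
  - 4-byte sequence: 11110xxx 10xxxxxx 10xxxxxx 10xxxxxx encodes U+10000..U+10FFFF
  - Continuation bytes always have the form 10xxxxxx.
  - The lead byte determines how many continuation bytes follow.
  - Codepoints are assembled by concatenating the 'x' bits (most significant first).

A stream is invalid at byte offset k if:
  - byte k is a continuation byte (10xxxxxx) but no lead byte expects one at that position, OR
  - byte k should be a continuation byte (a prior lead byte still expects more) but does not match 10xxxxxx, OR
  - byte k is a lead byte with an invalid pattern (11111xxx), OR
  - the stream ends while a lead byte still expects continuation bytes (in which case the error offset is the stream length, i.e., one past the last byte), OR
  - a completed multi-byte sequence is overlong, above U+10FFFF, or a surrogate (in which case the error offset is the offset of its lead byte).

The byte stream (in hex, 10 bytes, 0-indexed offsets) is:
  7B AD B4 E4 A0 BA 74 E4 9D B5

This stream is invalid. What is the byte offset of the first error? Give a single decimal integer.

Answer: 1

Derivation:
Byte[0]=7B: 1-byte ASCII. cp=U+007B
Byte[1]=AD: INVALID lead byte (not 0xxx/110x/1110/11110)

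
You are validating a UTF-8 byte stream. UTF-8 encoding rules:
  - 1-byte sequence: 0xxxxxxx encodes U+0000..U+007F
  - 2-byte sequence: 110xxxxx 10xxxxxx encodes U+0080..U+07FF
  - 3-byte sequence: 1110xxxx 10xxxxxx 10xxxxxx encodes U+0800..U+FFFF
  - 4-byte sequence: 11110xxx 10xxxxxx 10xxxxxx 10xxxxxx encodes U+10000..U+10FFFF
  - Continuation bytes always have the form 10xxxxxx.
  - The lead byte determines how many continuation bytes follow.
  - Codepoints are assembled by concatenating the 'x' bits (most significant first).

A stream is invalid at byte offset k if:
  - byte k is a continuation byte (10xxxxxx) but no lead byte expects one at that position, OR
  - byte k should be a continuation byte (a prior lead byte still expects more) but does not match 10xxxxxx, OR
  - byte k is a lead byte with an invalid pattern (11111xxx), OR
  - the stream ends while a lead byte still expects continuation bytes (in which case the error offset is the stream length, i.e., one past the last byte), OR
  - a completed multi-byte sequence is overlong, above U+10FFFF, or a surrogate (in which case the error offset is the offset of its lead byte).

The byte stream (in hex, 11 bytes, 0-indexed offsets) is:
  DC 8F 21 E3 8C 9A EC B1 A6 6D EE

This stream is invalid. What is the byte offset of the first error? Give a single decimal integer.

Byte[0]=DC: 2-byte lead, need 1 cont bytes. acc=0x1C
Byte[1]=8F: continuation. acc=(acc<<6)|0x0F=0x70F
Completed: cp=U+070F (starts at byte 0)
Byte[2]=21: 1-byte ASCII. cp=U+0021
Byte[3]=E3: 3-byte lead, need 2 cont bytes. acc=0x3
Byte[4]=8C: continuation. acc=(acc<<6)|0x0C=0xCC
Byte[5]=9A: continuation. acc=(acc<<6)|0x1A=0x331A
Completed: cp=U+331A (starts at byte 3)
Byte[6]=EC: 3-byte lead, need 2 cont bytes. acc=0xC
Byte[7]=B1: continuation. acc=(acc<<6)|0x31=0x331
Byte[8]=A6: continuation. acc=(acc<<6)|0x26=0xCC66
Completed: cp=U+CC66 (starts at byte 6)
Byte[9]=6D: 1-byte ASCII. cp=U+006D
Byte[10]=EE: 3-byte lead, need 2 cont bytes. acc=0xE
Byte[11]: stream ended, expected continuation. INVALID

Answer: 11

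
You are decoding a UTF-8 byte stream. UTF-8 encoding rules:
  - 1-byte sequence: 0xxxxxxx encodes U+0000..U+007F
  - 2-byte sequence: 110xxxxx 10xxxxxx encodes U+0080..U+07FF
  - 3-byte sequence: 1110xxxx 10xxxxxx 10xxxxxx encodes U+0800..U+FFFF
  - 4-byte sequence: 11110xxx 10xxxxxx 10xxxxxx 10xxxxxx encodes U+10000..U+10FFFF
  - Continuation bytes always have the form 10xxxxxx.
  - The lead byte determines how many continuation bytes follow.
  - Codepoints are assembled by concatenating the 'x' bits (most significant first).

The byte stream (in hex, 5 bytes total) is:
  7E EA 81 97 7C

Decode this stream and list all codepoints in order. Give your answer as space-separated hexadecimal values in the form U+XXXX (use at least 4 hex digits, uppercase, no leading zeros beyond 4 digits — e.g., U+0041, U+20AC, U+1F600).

Answer: U+007E U+A057 U+007C

Derivation:
Byte[0]=7E: 1-byte ASCII. cp=U+007E
Byte[1]=EA: 3-byte lead, need 2 cont bytes. acc=0xA
Byte[2]=81: continuation. acc=(acc<<6)|0x01=0x281
Byte[3]=97: continuation. acc=(acc<<6)|0x17=0xA057
Completed: cp=U+A057 (starts at byte 1)
Byte[4]=7C: 1-byte ASCII. cp=U+007C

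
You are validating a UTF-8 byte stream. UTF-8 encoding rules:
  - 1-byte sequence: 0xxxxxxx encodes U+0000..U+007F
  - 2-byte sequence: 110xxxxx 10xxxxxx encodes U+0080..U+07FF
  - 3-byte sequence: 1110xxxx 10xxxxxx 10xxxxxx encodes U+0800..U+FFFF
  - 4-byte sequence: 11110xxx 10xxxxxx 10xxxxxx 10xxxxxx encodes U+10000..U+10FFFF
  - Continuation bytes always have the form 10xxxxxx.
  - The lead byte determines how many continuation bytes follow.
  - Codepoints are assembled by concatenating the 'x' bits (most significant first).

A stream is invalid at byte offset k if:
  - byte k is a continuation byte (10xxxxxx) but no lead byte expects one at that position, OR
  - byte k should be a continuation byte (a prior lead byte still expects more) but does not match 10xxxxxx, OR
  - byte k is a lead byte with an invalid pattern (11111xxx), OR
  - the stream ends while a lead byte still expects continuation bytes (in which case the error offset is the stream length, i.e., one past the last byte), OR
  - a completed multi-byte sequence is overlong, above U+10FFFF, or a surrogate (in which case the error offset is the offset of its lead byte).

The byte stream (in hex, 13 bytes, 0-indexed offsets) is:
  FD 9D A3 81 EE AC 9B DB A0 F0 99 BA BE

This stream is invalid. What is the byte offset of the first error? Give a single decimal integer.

Answer: 0

Derivation:
Byte[0]=FD: INVALID lead byte (not 0xxx/110x/1110/11110)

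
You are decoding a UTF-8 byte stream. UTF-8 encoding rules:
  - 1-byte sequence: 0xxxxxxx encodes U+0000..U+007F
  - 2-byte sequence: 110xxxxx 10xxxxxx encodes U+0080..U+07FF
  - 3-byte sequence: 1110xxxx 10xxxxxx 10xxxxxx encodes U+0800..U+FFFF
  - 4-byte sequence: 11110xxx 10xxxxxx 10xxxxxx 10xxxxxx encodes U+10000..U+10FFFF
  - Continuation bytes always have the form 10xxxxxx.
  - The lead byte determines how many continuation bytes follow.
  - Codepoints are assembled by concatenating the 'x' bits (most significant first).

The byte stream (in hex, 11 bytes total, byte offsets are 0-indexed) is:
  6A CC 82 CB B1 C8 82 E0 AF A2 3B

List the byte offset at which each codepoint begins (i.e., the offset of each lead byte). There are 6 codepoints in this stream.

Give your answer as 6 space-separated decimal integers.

Answer: 0 1 3 5 7 10

Derivation:
Byte[0]=6A: 1-byte ASCII. cp=U+006A
Byte[1]=CC: 2-byte lead, need 1 cont bytes. acc=0xC
Byte[2]=82: continuation. acc=(acc<<6)|0x02=0x302
Completed: cp=U+0302 (starts at byte 1)
Byte[3]=CB: 2-byte lead, need 1 cont bytes. acc=0xB
Byte[4]=B1: continuation. acc=(acc<<6)|0x31=0x2F1
Completed: cp=U+02F1 (starts at byte 3)
Byte[5]=C8: 2-byte lead, need 1 cont bytes. acc=0x8
Byte[6]=82: continuation. acc=(acc<<6)|0x02=0x202
Completed: cp=U+0202 (starts at byte 5)
Byte[7]=E0: 3-byte lead, need 2 cont bytes. acc=0x0
Byte[8]=AF: continuation. acc=(acc<<6)|0x2F=0x2F
Byte[9]=A2: continuation. acc=(acc<<6)|0x22=0xBE2
Completed: cp=U+0BE2 (starts at byte 7)
Byte[10]=3B: 1-byte ASCII. cp=U+003B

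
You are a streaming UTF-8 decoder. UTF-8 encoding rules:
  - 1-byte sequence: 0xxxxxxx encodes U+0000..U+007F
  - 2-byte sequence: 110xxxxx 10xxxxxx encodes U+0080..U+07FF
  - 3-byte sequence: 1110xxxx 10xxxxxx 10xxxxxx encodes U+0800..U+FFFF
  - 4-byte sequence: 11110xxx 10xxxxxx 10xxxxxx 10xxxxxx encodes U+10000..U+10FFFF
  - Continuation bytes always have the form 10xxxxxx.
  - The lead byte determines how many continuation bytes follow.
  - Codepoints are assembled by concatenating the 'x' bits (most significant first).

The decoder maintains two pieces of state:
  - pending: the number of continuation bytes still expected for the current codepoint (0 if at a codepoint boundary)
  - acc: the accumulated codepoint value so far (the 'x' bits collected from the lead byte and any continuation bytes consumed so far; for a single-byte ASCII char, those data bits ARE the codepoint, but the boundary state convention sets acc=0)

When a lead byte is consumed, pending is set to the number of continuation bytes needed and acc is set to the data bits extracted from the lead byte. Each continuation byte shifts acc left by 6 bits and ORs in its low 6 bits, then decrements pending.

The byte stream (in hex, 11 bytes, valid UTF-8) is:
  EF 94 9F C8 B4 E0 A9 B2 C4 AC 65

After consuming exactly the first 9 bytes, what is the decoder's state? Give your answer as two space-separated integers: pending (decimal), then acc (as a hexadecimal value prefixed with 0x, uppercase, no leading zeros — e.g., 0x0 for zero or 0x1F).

Byte[0]=EF: 3-byte lead. pending=2, acc=0xF
Byte[1]=94: continuation. acc=(acc<<6)|0x14=0x3D4, pending=1
Byte[2]=9F: continuation. acc=(acc<<6)|0x1F=0xF51F, pending=0
Byte[3]=C8: 2-byte lead. pending=1, acc=0x8
Byte[4]=B4: continuation. acc=(acc<<6)|0x34=0x234, pending=0
Byte[5]=E0: 3-byte lead. pending=2, acc=0x0
Byte[6]=A9: continuation. acc=(acc<<6)|0x29=0x29, pending=1
Byte[7]=B2: continuation. acc=(acc<<6)|0x32=0xA72, pending=0
Byte[8]=C4: 2-byte lead. pending=1, acc=0x4

Answer: 1 0x4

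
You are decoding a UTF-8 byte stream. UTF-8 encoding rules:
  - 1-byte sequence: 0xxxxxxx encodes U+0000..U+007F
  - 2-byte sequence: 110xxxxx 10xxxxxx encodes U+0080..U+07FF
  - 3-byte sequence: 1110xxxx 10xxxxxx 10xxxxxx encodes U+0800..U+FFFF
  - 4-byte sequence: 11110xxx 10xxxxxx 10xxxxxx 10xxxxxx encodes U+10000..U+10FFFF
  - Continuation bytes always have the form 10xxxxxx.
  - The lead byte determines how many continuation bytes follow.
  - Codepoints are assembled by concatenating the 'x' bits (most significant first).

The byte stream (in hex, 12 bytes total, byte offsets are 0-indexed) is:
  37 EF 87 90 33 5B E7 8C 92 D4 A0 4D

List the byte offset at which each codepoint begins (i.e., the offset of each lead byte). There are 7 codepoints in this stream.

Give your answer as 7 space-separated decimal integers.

Byte[0]=37: 1-byte ASCII. cp=U+0037
Byte[1]=EF: 3-byte lead, need 2 cont bytes. acc=0xF
Byte[2]=87: continuation. acc=(acc<<6)|0x07=0x3C7
Byte[3]=90: continuation. acc=(acc<<6)|0x10=0xF1D0
Completed: cp=U+F1D0 (starts at byte 1)
Byte[4]=33: 1-byte ASCII. cp=U+0033
Byte[5]=5B: 1-byte ASCII. cp=U+005B
Byte[6]=E7: 3-byte lead, need 2 cont bytes. acc=0x7
Byte[7]=8C: continuation. acc=(acc<<6)|0x0C=0x1CC
Byte[8]=92: continuation. acc=(acc<<6)|0x12=0x7312
Completed: cp=U+7312 (starts at byte 6)
Byte[9]=D4: 2-byte lead, need 1 cont bytes. acc=0x14
Byte[10]=A0: continuation. acc=(acc<<6)|0x20=0x520
Completed: cp=U+0520 (starts at byte 9)
Byte[11]=4D: 1-byte ASCII. cp=U+004D

Answer: 0 1 4 5 6 9 11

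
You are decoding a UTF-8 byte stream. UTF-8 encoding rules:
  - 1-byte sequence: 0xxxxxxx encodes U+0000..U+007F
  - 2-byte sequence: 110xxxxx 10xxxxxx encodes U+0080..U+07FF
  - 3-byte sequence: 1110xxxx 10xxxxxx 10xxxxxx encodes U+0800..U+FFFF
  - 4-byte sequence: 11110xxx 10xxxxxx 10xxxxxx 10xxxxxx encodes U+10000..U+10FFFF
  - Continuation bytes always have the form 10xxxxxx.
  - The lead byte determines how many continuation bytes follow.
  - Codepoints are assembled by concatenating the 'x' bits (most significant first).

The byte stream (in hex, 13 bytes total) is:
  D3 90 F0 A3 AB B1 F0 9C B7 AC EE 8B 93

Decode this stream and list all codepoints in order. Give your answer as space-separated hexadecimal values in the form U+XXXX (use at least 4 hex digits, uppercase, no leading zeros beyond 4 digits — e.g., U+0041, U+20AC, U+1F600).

Answer: U+04D0 U+23AF1 U+1CDEC U+E2D3

Derivation:
Byte[0]=D3: 2-byte lead, need 1 cont bytes. acc=0x13
Byte[1]=90: continuation. acc=(acc<<6)|0x10=0x4D0
Completed: cp=U+04D0 (starts at byte 0)
Byte[2]=F0: 4-byte lead, need 3 cont bytes. acc=0x0
Byte[3]=A3: continuation. acc=(acc<<6)|0x23=0x23
Byte[4]=AB: continuation. acc=(acc<<6)|0x2B=0x8EB
Byte[5]=B1: continuation. acc=(acc<<6)|0x31=0x23AF1
Completed: cp=U+23AF1 (starts at byte 2)
Byte[6]=F0: 4-byte lead, need 3 cont bytes. acc=0x0
Byte[7]=9C: continuation. acc=(acc<<6)|0x1C=0x1C
Byte[8]=B7: continuation. acc=(acc<<6)|0x37=0x737
Byte[9]=AC: continuation. acc=(acc<<6)|0x2C=0x1CDEC
Completed: cp=U+1CDEC (starts at byte 6)
Byte[10]=EE: 3-byte lead, need 2 cont bytes. acc=0xE
Byte[11]=8B: continuation. acc=(acc<<6)|0x0B=0x38B
Byte[12]=93: continuation. acc=(acc<<6)|0x13=0xE2D3
Completed: cp=U+E2D3 (starts at byte 10)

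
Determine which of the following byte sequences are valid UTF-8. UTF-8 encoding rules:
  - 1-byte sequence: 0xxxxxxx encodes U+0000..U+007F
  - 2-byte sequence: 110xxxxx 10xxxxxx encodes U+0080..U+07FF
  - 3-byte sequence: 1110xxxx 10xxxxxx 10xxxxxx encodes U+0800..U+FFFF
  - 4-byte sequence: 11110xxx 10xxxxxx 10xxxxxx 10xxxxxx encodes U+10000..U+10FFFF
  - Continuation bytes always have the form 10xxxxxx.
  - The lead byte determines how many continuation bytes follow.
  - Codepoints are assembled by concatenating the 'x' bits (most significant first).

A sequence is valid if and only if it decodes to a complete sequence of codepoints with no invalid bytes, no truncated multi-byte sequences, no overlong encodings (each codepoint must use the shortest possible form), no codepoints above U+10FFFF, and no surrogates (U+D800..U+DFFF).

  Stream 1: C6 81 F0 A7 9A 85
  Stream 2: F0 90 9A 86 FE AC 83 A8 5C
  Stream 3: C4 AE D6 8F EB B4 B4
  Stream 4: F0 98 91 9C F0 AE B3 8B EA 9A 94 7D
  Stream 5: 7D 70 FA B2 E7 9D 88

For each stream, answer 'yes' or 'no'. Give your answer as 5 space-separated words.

Stream 1: decodes cleanly. VALID
Stream 2: error at byte offset 4. INVALID
Stream 3: decodes cleanly. VALID
Stream 4: decodes cleanly. VALID
Stream 5: error at byte offset 2. INVALID

Answer: yes no yes yes no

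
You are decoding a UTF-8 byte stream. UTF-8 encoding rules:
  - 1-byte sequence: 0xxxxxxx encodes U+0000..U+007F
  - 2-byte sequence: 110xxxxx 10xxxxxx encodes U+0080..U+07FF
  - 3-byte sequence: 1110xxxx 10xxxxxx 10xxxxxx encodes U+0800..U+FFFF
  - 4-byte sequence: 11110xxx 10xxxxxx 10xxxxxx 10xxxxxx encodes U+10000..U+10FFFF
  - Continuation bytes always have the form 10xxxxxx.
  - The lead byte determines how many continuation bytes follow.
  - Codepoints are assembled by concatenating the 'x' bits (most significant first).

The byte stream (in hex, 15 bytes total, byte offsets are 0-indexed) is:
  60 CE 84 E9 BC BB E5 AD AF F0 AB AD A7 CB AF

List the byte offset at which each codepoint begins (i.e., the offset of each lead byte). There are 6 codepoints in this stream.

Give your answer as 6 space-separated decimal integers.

Byte[0]=60: 1-byte ASCII. cp=U+0060
Byte[1]=CE: 2-byte lead, need 1 cont bytes. acc=0xE
Byte[2]=84: continuation. acc=(acc<<6)|0x04=0x384
Completed: cp=U+0384 (starts at byte 1)
Byte[3]=E9: 3-byte lead, need 2 cont bytes. acc=0x9
Byte[4]=BC: continuation. acc=(acc<<6)|0x3C=0x27C
Byte[5]=BB: continuation. acc=(acc<<6)|0x3B=0x9F3B
Completed: cp=U+9F3B (starts at byte 3)
Byte[6]=E5: 3-byte lead, need 2 cont bytes. acc=0x5
Byte[7]=AD: continuation. acc=(acc<<6)|0x2D=0x16D
Byte[8]=AF: continuation. acc=(acc<<6)|0x2F=0x5B6F
Completed: cp=U+5B6F (starts at byte 6)
Byte[9]=F0: 4-byte lead, need 3 cont bytes. acc=0x0
Byte[10]=AB: continuation. acc=(acc<<6)|0x2B=0x2B
Byte[11]=AD: continuation. acc=(acc<<6)|0x2D=0xAED
Byte[12]=A7: continuation. acc=(acc<<6)|0x27=0x2BB67
Completed: cp=U+2BB67 (starts at byte 9)
Byte[13]=CB: 2-byte lead, need 1 cont bytes. acc=0xB
Byte[14]=AF: continuation. acc=(acc<<6)|0x2F=0x2EF
Completed: cp=U+02EF (starts at byte 13)

Answer: 0 1 3 6 9 13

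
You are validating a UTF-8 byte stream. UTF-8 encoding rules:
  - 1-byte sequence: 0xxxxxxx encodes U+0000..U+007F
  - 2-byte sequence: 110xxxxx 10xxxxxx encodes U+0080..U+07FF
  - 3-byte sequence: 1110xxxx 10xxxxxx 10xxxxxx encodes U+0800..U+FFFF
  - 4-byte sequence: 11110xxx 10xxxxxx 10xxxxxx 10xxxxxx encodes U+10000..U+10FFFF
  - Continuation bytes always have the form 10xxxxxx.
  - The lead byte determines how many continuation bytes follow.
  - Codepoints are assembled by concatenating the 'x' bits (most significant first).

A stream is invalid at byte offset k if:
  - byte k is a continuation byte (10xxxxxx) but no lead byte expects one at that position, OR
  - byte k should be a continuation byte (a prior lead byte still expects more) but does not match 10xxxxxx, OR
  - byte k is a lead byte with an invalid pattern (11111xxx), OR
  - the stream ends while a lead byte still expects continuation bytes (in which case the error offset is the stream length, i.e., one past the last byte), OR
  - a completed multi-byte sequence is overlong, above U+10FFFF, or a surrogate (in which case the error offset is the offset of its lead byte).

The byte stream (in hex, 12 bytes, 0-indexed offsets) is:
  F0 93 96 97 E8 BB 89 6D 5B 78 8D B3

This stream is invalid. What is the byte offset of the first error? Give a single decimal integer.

Answer: 10

Derivation:
Byte[0]=F0: 4-byte lead, need 3 cont bytes. acc=0x0
Byte[1]=93: continuation. acc=(acc<<6)|0x13=0x13
Byte[2]=96: continuation. acc=(acc<<6)|0x16=0x4D6
Byte[3]=97: continuation. acc=(acc<<6)|0x17=0x13597
Completed: cp=U+13597 (starts at byte 0)
Byte[4]=E8: 3-byte lead, need 2 cont bytes. acc=0x8
Byte[5]=BB: continuation. acc=(acc<<6)|0x3B=0x23B
Byte[6]=89: continuation. acc=(acc<<6)|0x09=0x8EC9
Completed: cp=U+8EC9 (starts at byte 4)
Byte[7]=6D: 1-byte ASCII. cp=U+006D
Byte[8]=5B: 1-byte ASCII. cp=U+005B
Byte[9]=78: 1-byte ASCII. cp=U+0078
Byte[10]=8D: INVALID lead byte (not 0xxx/110x/1110/11110)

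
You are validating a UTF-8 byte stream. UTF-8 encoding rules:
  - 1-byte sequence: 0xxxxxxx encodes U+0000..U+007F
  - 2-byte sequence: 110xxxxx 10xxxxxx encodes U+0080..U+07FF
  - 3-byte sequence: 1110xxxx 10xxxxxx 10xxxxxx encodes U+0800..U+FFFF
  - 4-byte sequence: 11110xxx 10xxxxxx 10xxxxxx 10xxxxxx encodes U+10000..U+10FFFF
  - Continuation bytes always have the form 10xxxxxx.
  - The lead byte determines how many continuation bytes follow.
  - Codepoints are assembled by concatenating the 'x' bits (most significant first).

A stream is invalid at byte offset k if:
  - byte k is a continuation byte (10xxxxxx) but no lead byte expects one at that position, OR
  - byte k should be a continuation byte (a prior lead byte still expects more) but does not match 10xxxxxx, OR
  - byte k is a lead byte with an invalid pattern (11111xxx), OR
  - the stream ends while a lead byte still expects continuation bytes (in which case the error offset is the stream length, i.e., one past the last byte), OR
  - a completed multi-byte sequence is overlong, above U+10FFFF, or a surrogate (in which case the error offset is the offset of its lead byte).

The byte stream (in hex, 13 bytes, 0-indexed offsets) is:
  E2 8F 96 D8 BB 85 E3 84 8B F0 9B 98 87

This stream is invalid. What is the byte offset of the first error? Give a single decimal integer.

Answer: 5

Derivation:
Byte[0]=E2: 3-byte lead, need 2 cont bytes. acc=0x2
Byte[1]=8F: continuation. acc=(acc<<6)|0x0F=0x8F
Byte[2]=96: continuation. acc=(acc<<6)|0x16=0x23D6
Completed: cp=U+23D6 (starts at byte 0)
Byte[3]=D8: 2-byte lead, need 1 cont bytes. acc=0x18
Byte[4]=BB: continuation. acc=(acc<<6)|0x3B=0x63B
Completed: cp=U+063B (starts at byte 3)
Byte[5]=85: INVALID lead byte (not 0xxx/110x/1110/11110)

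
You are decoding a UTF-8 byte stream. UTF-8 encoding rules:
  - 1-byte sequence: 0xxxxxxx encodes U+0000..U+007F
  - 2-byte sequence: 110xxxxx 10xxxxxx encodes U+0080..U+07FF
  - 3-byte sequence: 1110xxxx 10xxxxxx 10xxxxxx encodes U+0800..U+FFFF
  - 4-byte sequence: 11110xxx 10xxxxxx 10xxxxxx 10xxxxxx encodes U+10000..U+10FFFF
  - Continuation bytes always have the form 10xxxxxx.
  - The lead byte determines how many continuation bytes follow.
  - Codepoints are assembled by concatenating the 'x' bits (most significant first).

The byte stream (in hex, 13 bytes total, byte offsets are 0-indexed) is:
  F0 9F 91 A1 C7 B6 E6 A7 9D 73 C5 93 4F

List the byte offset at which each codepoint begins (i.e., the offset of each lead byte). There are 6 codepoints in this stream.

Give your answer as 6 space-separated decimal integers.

Answer: 0 4 6 9 10 12

Derivation:
Byte[0]=F0: 4-byte lead, need 3 cont bytes. acc=0x0
Byte[1]=9F: continuation. acc=(acc<<6)|0x1F=0x1F
Byte[2]=91: continuation. acc=(acc<<6)|0x11=0x7D1
Byte[3]=A1: continuation. acc=(acc<<6)|0x21=0x1F461
Completed: cp=U+1F461 (starts at byte 0)
Byte[4]=C7: 2-byte lead, need 1 cont bytes. acc=0x7
Byte[5]=B6: continuation. acc=(acc<<6)|0x36=0x1F6
Completed: cp=U+01F6 (starts at byte 4)
Byte[6]=E6: 3-byte lead, need 2 cont bytes. acc=0x6
Byte[7]=A7: continuation. acc=(acc<<6)|0x27=0x1A7
Byte[8]=9D: continuation. acc=(acc<<6)|0x1D=0x69DD
Completed: cp=U+69DD (starts at byte 6)
Byte[9]=73: 1-byte ASCII. cp=U+0073
Byte[10]=C5: 2-byte lead, need 1 cont bytes. acc=0x5
Byte[11]=93: continuation. acc=(acc<<6)|0x13=0x153
Completed: cp=U+0153 (starts at byte 10)
Byte[12]=4F: 1-byte ASCII. cp=U+004F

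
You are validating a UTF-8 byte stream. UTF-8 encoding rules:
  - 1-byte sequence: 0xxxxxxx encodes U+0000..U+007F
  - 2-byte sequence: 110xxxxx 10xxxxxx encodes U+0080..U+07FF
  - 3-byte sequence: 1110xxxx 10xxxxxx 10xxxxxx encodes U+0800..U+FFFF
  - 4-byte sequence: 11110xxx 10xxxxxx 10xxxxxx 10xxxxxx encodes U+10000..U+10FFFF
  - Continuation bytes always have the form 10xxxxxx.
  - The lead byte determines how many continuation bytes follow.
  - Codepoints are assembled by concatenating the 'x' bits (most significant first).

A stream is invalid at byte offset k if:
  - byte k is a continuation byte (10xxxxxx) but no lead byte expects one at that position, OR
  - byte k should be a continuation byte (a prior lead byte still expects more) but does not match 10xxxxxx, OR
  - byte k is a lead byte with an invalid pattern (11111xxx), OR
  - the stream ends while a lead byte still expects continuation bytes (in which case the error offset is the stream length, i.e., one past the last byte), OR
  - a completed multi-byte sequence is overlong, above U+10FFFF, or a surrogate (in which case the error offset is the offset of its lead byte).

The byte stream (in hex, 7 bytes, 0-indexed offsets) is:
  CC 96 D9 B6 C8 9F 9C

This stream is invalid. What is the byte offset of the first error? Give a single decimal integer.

Answer: 6

Derivation:
Byte[0]=CC: 2-byte lead, need 1 cont bytes. acc=0xC
Byte[1]=96: continuation. acc=(acc<<6)|0x16=0x316
Completed: cp=U+0316 (starts at byte 0)
Byte[2]=D9: 2-byte lead, need 1 cont bytes. acc=0x19
Byte[3]=B6: continuation. acc=(acc<<6)|0x36=0x676
Completed: cp=U+0676 (starts at byte 2)
Byte[4]=C8: 2-byte lead, need 1 cont bytes. acc=0x8
Byte[5]=9F: continuation. acc=(acc<<6)|0x1F=0x21F
Completed: cp=U+021F (starts at byte 4)
Byte[6]=9C: INVALID lead byte (not 0xxx/110x/1110/11110)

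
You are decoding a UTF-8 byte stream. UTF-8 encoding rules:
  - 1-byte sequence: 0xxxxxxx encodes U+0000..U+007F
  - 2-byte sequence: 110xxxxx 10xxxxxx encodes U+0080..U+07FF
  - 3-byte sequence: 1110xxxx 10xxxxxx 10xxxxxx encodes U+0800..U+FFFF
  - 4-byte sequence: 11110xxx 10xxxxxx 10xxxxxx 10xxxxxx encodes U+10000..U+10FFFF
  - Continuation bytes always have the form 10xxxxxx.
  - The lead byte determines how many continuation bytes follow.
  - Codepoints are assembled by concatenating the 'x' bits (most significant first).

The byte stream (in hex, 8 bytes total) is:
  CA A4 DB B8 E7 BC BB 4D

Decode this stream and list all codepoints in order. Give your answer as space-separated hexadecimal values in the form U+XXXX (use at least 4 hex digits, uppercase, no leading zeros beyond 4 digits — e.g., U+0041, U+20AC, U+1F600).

Byte[0]=CA: 2-byte lead, need 1 cont bytes. acc=0xA
Byte[1]=A4: continuation. acc=(acc<<6)|0x24=0x2A4
Completed: cp=U+02A4 (starts at byte 0)
Byte[2]=DB: 2-byte lead, need 1 cont bytes. acc=0x1B
Byte[3]=B8: continuation. acc=(acc<<6)|0x38=0x6F8
Completed: cp=U+06F8 (starts at byte 2)
Byte[4]=E7: 3-byte lead, need 2 cont bytes. acc=0x7
Byte[5]=BC: continuation. acc=(acc<<6)|0x3C=0x1FC
Byte[6]=BB: continuation. acc=(acc<<6)|0x3B=0x7F3B
Completed: cp=U+7F3B (starts at byte 4)
Byte[7]=4D: 1-byte ASCII. cp=U+004D

Answer: U+02A4 U+06F8 U+7F3B U+004D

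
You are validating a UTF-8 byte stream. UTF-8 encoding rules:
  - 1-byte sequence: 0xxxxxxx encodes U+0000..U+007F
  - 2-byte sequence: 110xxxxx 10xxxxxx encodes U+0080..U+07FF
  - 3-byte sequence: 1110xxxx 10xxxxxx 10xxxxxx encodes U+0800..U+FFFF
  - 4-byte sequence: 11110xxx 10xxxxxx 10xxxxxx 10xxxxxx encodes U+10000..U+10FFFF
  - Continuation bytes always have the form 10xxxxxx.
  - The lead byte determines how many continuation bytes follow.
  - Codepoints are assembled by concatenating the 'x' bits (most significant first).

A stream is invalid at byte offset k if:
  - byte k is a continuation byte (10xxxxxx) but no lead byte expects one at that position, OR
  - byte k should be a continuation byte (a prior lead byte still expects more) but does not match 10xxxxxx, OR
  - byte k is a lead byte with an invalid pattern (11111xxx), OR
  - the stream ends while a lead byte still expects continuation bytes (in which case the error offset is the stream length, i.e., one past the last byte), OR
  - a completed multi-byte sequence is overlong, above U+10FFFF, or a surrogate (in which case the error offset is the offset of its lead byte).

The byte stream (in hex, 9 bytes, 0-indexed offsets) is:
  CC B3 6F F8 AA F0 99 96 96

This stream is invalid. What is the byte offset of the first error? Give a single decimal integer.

Answer: 3

Derivation:
Byte[0]=CC: 2-byte lead, need 1 cont bytes. acc=0xC
Byte[1]=B3: continuation. acc=(acc<<6)|0x33=0x333
Completed: cp=U+0333 (starts at byte 0)
Byte[2]=6F: 1-byte ASCII. cp=U+006F
Byte[3]=F8: INVALID lead byte (not 0xxx/110x/1110/11110)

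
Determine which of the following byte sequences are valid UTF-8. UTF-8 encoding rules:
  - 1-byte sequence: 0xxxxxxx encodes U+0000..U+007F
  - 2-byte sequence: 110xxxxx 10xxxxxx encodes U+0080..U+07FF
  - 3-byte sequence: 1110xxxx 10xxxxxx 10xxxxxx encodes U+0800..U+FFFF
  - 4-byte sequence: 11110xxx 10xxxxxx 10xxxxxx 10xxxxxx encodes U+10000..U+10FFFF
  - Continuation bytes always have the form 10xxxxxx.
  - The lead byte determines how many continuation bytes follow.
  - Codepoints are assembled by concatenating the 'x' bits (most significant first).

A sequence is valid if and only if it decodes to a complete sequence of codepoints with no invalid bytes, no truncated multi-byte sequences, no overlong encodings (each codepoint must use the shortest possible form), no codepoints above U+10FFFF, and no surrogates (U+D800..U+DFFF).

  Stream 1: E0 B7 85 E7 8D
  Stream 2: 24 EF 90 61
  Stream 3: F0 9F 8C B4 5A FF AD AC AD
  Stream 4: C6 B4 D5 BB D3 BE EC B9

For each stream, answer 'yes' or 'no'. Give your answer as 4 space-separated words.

Stream 1: error at byte offset 5. INVALID
Stream 2: error at byte offset 3. INVALID
Stream 3: error at byte offset 5. INVALID
Stream 4: error at byte offset 8. INVALID

Answer: no no no no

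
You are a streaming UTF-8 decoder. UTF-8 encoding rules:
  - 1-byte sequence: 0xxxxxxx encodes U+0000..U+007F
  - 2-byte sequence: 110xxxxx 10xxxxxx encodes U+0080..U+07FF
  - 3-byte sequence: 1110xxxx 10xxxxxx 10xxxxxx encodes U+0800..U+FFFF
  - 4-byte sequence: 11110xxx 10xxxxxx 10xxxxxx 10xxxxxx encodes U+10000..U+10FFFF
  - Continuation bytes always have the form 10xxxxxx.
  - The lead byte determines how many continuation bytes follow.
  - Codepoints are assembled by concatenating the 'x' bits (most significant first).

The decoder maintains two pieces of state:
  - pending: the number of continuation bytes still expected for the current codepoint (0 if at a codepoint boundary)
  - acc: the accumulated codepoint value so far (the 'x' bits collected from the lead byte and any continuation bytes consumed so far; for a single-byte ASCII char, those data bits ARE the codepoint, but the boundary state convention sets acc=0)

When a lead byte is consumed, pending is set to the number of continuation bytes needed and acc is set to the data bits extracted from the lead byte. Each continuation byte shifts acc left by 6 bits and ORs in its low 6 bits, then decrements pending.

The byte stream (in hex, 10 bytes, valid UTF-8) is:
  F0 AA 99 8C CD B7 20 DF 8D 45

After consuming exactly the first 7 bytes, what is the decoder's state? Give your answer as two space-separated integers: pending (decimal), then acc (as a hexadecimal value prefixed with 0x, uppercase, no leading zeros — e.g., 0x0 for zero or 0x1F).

Answer: 0 0x0

Derivation:
Byte[0]=F0: 4-byte lead. pending=3, acc=0x0
Byte[1]=AA: continuation. acc=(acc<<6)|0x2A=0x2A, pending=2
Byte[2]=99: continuation. acc=(acc<<6)|0x19=0xA99, pending=1
Byte[3]=8C: continuation. acc=(acc<<6)|0x0C=0x2A64C, pending=0
Byte[4]=CD: 2-byte lead. pending=1, acc=0xD
Byte[5]=B7: continuation. acc=(acc<<6)|0x37=0x377, pending=0
Byte[6]=20: 1-byte. pending=0, acc=0x0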